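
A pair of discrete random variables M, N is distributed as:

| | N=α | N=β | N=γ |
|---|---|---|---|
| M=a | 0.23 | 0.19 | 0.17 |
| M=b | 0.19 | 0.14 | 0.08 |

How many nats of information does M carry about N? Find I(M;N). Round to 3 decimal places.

Marginals: p(M) = (0.5900, 0.4100), p(N) = (0.4200, 0.3300, 0.2500).
I(M;N) = H(M) + H(N) − H(M,N).
H(M) = 0.6769, H(N) = 1.0768, H(M,N) = 1.7477.
I(M;N) = 0.6769 + 1.0768 − 1.7477 = 0.006 nats.

0.006 nats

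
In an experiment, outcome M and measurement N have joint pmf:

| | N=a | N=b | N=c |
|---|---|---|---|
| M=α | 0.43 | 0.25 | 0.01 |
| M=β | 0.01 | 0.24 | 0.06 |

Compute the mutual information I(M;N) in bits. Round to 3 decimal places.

Marginals: p(M) = (0.6900, 0.3100), p(N) = (0.4400, 0.4900, 0.0700).
I(M;N) = Σ p(x,y)·log₂[p(x,y)/(p(x)p(y))].
  (α,a): 0.43·log₂(1.4163) = 0.2159
  (α,b): 0.25·log₂(0.7394) = -0.1089
  (α,c): 0.01·log₂(0.2070) = -0.0227
  (β,a): 0.01·log₂(0.0733) = -0.0377
  (β,b): 0.24·log₂(1.5800) = 0.1584
  (β,c): 0.06·log₂(2.7650) = 0.0880
Sum = 0.293 bits.

0.293 bits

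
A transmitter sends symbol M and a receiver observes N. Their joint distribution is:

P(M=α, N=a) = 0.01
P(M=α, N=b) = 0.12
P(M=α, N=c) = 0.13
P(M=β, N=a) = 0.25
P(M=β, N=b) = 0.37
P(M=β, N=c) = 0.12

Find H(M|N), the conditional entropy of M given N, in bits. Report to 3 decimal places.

0.704 bits

Marginals: p(M) = (0.2600, 0.7400), p(N) = (0.2600, 0.4900, 0.2500).
H(M|N) = Σ p(N) · H(M|N=·).
  N=a: p=0.2600, H(M|N=a) = 0.2352
  N=b: p=0.4900, H(M|N=b) = 0.8031
  N=c: p=0.2500, H(M|N=c) = 0.9988
Weighted sum = 0.704 bits.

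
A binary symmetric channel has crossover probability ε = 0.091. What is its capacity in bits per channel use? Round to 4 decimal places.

0.5602 bits

Binary symmetric channel: C = 1 − h₂(ε) where h₂ is the binary entropy function.
h₂(0.091) = −0.091·log₂0.091 − 0.909·log₂0.909 = 0.4398.
C = 1 − 0.4398 = 0.5602 bits per channel use.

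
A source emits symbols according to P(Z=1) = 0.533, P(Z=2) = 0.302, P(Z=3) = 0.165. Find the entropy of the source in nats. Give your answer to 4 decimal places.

H(Z) = −Σ p·ln p.
  −(0.533)·ln(0.533) = 0.33538
  −(0.302)·ln(0.302) = 0.36159
  −(0.165)·ln(0.165) = 0.29730
Sum: 0.33538 + 0.36159 + 0.29730 = 0.9943 nats.

0.9943 nats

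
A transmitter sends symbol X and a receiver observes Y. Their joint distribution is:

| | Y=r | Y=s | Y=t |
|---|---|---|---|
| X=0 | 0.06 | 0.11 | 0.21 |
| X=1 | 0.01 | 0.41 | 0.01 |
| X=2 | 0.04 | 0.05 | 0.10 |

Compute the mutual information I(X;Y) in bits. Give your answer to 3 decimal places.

Marginals: p(X) = (0.3800, 0.4300, 0.1900), p(Y) = (0.1100, 0.5700, 0.3200).
I(X;Y) = Σ p(x,y)·log₂[p(x,y)/(p(x)p(y))].
  (0,r): 0.06·log₂(1.4354) = 0.0313
  (0,s): 0.11·log₂(0.5078) = -0.1075
  (0,t): 0.21·log₂(1.7270) = 0.1655
  (1,r): 0.01·log₂(0.2114) = -0.0224
  (1,s): 0.41·log₂(1.6728) = 0.3043
  (1,t): 0.01·log₂(0.0727) = -0.0378
  (2,r): 0.04·log₂(1.9139) = 0.0375
  (2,s): 0.05·log₂(0.4617) = -0.0558
  (2,t): 0.10·log₂(1.6447) = 0.0718
Sum = 0.387 bits.

0.387 bits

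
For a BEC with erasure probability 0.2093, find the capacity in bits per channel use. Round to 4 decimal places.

0.7907 bits

Binary erasure channel: capacity C = 1 − ε.
C = 1 − 0.2093 = 0.7907 bits per channel use.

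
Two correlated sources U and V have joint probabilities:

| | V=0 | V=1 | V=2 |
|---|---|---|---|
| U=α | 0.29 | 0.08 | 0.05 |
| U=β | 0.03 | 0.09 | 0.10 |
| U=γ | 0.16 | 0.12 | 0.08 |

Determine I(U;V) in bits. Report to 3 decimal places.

0.147 bits

Marginals: p(U) = (0.4200, 0.2200, 0.3600), p(V) = (0.4800, 0.2900, 0.2300).
I(U;V) = Σ p(x,y)·log₂[p(x,y)/(p(x)p(y))].
  (α,0): 0.29·log₂(1.4385) = 0.1521
  (α,1): 0.08·log₂(0.6568) = -0.0485
  (α,2): 0.05·log₂(0.5176) = -0.0475
  (β,0): 0.03·log₂(0.2841) = -0.0545
  (β,1): 0.09·log₂(1.4107) = 0.0447
  (β,2): 0.10·log₂(1.9763) = 0.0983
  (γ,0): 0.16·log₂(0.9259) = -0.0178
  (γ,1): 0.12·log₂(1.1494) = 0.0241
  (γ,2): 0.08·log₂(0.9662) = -0.0040
Sum = 0.147 bits.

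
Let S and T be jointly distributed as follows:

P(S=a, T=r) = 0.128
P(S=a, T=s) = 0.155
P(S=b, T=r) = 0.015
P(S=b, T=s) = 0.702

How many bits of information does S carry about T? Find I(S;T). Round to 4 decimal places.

0.2058 bits

Marginals: p(S) = (0.2830, 0.7170), p(T) = (0.1430, 0.8570).
I(S;T) = Σ p(x,y)·log₂[p(x,y)/(p(x)p(y))].
  (a,r): 0.128·log₂(3.1629) = 0.21264
  (a,s): 0.155·log₂(0.6391) = -0.10011
  (b,r): 0.015·log₂(0.1463) = -0.04160
  (b,s): 0.702·log₂(1.1424) = 0.13488
Sum = 0.2058 bits.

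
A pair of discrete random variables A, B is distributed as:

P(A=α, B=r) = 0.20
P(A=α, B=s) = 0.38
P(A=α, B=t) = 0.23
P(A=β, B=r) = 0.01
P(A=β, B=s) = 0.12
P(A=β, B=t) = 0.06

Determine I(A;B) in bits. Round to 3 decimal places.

0.033 bits

Marginals: p(A) = (0.8100, 0.1900), p(B) = (0.2100, 0.5000, 0.2900).
I(A;B) = H(A) + H(B) − H(A,B).
H(A) = 0.7015, H(B) = 1.4907, H(A,B) = 2.1595.
I(A;B) = 0.7015 + 1.4907 − 2.1595 = 0.033 bits.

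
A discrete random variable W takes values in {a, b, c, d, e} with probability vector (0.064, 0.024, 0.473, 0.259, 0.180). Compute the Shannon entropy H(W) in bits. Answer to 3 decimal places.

1.844 bits

H(W) = −Σ p·log₂ p.
  −(0.064)·log₂(0.064) = 0.2538
  −(0.024)·log₂(0.024) = 0.1291
  −(0.473)·log₂(0.473) = 0.5109
  −(0.259)·log₂(0.259) = 0.5048
  −(0.180)·log₂(0.180) = 0.4453
Sum: 0.2538 + 0.1291 + 0.5109 + 0.5048 + 0.4453 = 1.844 bits.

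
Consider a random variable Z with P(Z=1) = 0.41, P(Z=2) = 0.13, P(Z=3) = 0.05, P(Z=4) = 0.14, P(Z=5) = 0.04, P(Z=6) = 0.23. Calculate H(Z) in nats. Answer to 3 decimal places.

1.523 nats

H(Z) = −Σ p·ln p.
  −(0.41)·ln(0.41) = 0.3656
  −(0.13)·ln(0.13) = 0.2652
  −(0.05)·ln(0.05) = 0.1498
  −(0.14)·ln(0.14) = 0.2753
  −(0.04)·ln(0.04) = 0.1288
  −(0.23)·ln(0.23) = 0.3380
Sum: 0.3656 + 0.2652 + 0.1498 + 0.2753 + 0.1288 + 0.3380 = 1.523 nats.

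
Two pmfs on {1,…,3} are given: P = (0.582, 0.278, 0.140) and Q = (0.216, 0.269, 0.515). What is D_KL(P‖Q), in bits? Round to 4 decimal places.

D(P‖Q) = Σ p·log₂(p/q).
  0.582·log₂(0.582/0.216) = 0.83225
  0.278·log₂(0.278/0.269) = 0.01320
  0.140·log₂(0.140/0.515) = -0.26308
D(P‖Q) = 0.5824 bits.

0.5824 bits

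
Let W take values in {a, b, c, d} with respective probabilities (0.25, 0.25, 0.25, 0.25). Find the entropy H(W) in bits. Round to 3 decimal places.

2.000 bits

H(W) = −Σ p·log₂ p.
  −(0.25)·log₂(0.25) = 0.5000
  −(0.25)·log₂(0.25) = 0.5000
  −(0.25)·log₂(0.25) = 0.5000
  −(0.25)·log₂(0.25) = 0.5000
Sum: 0.5000 + 0.5000 + 0.5000 + 0.5000 = 2.000 bits.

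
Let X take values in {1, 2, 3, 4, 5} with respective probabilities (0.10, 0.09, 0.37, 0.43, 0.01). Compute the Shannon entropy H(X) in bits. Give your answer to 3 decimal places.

H(X) = −Σ p·log₂ p.
  −(0.10)·log₂(0.10) = 0.3322
  −(0.09)·log₂(0.09) = 0.3127
  −(0.37)·log₂(0.37) = 0.5307
  −(0.43)·log₂(0.43) = 0.5236
  −(0.01)·log₂(0.01) = 0.0664
Sum: 0.3322 + 0.3127 + 0.5307 + 0.5236 + 0.0664 = 1.766 bits.

1.766 bits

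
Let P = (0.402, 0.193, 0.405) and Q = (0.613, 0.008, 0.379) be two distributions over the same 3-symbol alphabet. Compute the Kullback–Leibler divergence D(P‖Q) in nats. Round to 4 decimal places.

0.4716 nats

D(P‖Q) = Σ p·ln(p/q).
  0.402·ln(0.402/0.613) = -0.16961
  0.193·ln(0.193/0.008) = 0.61437
  0.405·ln(0.405/0.379) = 0.02687
D(P‖Q) = 0.4716 nats.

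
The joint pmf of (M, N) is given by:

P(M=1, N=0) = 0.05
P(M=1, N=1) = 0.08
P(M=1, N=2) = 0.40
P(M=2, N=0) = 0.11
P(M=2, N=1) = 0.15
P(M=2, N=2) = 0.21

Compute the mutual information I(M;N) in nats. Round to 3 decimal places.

0.051 nats

Marginals: p(M) = (0.5300, 0.4700), p(N) = (0.1600, 0.2300, 0.6100).
I(M;N) = Σ p(x,y)·ln[p(x,y)/(p(x)p(y))].
  (1,0): 0.05·ln(0.5896) = -0.0264
  (1,1): 0.08·ln(0.6563) = -0.0337
  (1,2): 0.40·ln(1.2372) = 0.0852
  (2,0): 0.11·ln(1.4628) = 0.0418
  (2,1): 0.15·ln(1.3876) = 0.0491
  (2,2): 0.21·ln(0.7325) = -0.0654
Sum = 0.051 nats.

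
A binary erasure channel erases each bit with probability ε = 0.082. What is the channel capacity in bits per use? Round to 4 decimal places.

0.9180 bits

Binary erasure channel: capacity C = 1 − ε.
C = 1 − 0.082 = 0.9180 bits per channel use.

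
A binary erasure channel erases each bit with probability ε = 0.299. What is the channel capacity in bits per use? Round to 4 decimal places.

Binary erasure channel: capacity C = 1 − ε.
C = 1 − 0.299 = 0.7010 bits per channel use.

0.7010 bits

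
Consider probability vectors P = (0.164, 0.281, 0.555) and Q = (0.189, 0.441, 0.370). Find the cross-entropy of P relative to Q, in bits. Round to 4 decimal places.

1.5222 bits

H(P,Q) = −Σ p·log₂ q.
  −0.164·log₂(0.189) = 0.39418
  −0.281·log₂(0.441) = 0.33190
  −0.555·log₂(0.370) = 0.79609
H(P,Q) = 1.5222 bits.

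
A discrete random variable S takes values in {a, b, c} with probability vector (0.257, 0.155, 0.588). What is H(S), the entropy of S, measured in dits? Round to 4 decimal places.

0.4128 dits

H(S) = −Σ p·log₁₀ p.
  −(0.257)·log₁₀(0.257) = 0.15165
  −(0.155)·log₁₀(0.155) = 0.12550
  −(0.588)·log₁₀(0.588) = 0.13561
Sum: 0.15165 + 0.12550 + 0.13561 = 0.4128 dits.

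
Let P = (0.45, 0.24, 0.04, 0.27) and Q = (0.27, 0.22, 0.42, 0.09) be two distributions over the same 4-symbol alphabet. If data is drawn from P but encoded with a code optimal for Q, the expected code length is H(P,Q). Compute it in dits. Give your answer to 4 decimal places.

H(P,Q) = −Σ p·log₁₀ q.
  −0.45·log₁₀(0.27) = 0.25589
  −0.24·log₁₀(0.22) = 0.15782
  −0.04·log₁₀(0.42) = 0.01507
  −0.27·log₁₀(0.09) = 0.28235
H(P,Q) = 0.7111 dits.

0.7111 dits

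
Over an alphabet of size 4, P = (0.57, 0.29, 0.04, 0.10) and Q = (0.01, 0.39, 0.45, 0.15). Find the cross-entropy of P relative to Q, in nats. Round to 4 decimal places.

3.1197 nats

H(P,Q) = −Σ p·ln q.
  −0.57·ln(0.01) = 2.62495
  −0.29·ln(0.39) = 0.27307
  −0.04·ln(0.45) = 0.03194
  −0.10·ln(0.15) = 0.18971
H(P,Q) = 3.1197 nats.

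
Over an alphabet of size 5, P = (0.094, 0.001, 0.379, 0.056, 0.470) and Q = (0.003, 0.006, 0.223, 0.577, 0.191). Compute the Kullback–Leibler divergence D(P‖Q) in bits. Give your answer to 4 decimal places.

D(P‖Q) = Σ p·log₂(p/q).
  0.094·log₂(0.094/0.003) = 0.46714
  0.001·log₂(0.001/0.006) = -0.00258
  0.379·log₂(0.379/0.223) = 0.28999
  0.056·log₂(0.056/0.577) = -0.18844
  0.470·log₂(0.470/0.191) = 0.61057
D(P‖Q) = 1.1767 bits.

1.1767 bits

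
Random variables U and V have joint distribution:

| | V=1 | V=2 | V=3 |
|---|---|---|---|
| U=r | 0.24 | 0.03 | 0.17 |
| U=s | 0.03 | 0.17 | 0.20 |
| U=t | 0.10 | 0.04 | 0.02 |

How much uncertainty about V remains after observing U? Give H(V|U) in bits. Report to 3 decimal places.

Chain rule: H(V|U) = H(U,V) − H(U).
Marginals: p(U) = (0.4400, 0.4000, 0.1600), p(V) = (0.3700, 0.2400, 0.3900).
H(U,V) = 2.7621 bits; H(U) = 1.4729 bits.
H(V|U) = 2.7621 − 1.4729 = 1.289 bits.

1.289 bits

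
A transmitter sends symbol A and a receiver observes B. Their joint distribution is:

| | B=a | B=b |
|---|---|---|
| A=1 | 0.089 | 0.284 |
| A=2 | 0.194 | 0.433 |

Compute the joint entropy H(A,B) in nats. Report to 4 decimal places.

1.2534 nats

H(A,B) = −Σ p(x,y)·ln p(x,y) over all 4 cells.
  cell (1,a): −0.089·ln0.089 = 0.21530
  cell (1,b): −0.284·ln0.284 = 0.35749
  cell (2,a): −0.194·ln0.194 = 0.31814
  cell (2,b): −0.433·ln0.433 = 0.36243
Sum = 1.2534 nats.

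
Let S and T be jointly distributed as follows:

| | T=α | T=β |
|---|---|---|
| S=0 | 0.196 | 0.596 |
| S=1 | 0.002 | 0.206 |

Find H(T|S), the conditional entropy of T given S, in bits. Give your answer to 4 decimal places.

0.6556 bits

Marginals: p(S) = (0.7920, 0.2080), p(T) = (0.1980, 0.8020).
H(T|S) = Σ p(S) · H(T|S=·).
  S=0: p=0.7920, H(T|S=0) = 0.8073
  S=1: p=0.2080, H(T|S=1) = 0.0782
Weighted sum = 0.6556 bits.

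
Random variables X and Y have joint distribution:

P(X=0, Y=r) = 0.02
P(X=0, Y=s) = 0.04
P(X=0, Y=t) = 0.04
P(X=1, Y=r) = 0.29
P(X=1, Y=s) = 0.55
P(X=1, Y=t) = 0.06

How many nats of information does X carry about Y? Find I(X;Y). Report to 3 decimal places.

Marginals: p(X) = (0.1000, 0.9000), p(Y) = (0.3100, 0.5900, 0.1000).
I(X;Y) = Σ p(x,y)·ln[p(x,y)/(p(x)p(y))].
  (0,r): 0.02·ln(0.6452) = -0.0088
  (0,s): 0.04·ln(0.6780) = -0.0155
  (0,t): 0.04·ln(4.0000) = 0.0555
  (1,r): 0.29·ln(1.0394) = 0.0112
  (1,s): 0.55·ln(1.0358) = 0.0193
  (1,t): 0.06·ln(0.6667) = -0.0243
Sum = 0.037 nats.

0.037 nats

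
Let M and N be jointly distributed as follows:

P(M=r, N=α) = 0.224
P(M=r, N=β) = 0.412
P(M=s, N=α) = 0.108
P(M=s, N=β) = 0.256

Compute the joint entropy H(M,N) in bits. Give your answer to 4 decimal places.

H(M,N) = −Σ p(x,y)·log₂ p(x,y) over all 4 cells.
  cell (r,α): −0.224·log₂0.224 = 0.48349
  cell (r,β): −0.412·log₂0.412 = 0.52706
  cell (s,α): −0.108·log₂0.108 = 0.34678
  cell (s,β): −0.256·log₂0.256 = 0.50324
Sum = 1.8606 bits.

1.8606 bits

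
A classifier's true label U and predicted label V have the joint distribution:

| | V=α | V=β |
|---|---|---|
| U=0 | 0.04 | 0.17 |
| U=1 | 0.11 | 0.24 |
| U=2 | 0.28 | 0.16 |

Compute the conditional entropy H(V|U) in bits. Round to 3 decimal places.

Chain rule: H(V|U) = H(U,V) − H(U).
Marginals: p(U) = (0.2100, 0.3500, 0.4400), p(V) = (0.4300, 0.5700).
H(U,V) = 2.4020 bits; H(U) = 1.5241 bits.
H(V|U) = 2.4020 − 1.5241 = 0.878 bits.

0.878 bits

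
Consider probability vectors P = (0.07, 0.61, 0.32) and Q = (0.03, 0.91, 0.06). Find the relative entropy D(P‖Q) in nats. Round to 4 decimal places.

0.3510 nats

D(P‖Q) = Σ p·ln(p/q).
  0.07·ln(0.07/0.03) = 0.05931
  0.61·ln(0.61/0.91) = -0.24399
  0.32·ln(0.32/0.06) = 0.53567
D(P‖Q) = 0.3510 nats.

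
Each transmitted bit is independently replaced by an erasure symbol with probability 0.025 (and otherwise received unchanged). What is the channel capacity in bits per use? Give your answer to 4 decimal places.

0.9750 bits

Binary erasure channel: capacity C = 1 − ε.
C = 1 − 0.025 = 0.9750 bits per channel use.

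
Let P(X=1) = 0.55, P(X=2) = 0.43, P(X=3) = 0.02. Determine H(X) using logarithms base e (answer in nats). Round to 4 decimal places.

H(X) = −Σ p·ln p.
  −(0.55)·ln(0.55) = 0.32881
  −(0.43)·ln(0.43) = 0.36291
  −(0.02)·ln(0.02) = 0.07824
Sum: 0.32881 + 0.36291 + 0.07824 = 0.7700 nats.

0.7700 nats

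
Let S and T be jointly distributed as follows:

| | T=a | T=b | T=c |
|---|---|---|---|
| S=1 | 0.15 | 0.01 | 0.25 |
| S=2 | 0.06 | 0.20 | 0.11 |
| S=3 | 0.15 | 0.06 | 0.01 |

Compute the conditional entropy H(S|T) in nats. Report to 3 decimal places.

0.821 nats

Marginals: p(S) = (0.4100, 0.3700, 0.2200), p(T) = (0.3600, 0.2700, 0.3700).
H(S|T) = Σ p(T) · H(S|T=·).
  T=a: p=0.3600, H(S|T=a) = 1.0282
  T=b: p=0.2700, H(S|T=b) = 0.6786
  T=c: p=0.3700, H(S|T=c) = 0.7231
Weighted sum = 0.821 nats.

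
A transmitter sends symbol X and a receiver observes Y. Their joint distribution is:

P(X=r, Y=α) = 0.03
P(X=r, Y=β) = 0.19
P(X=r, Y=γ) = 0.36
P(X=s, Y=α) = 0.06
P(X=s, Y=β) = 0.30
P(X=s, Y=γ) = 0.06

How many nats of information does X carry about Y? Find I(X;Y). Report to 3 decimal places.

0.124 nats

Marginals: p(X) = (0.5800, 0.4200), p(Y) = (0.0900, 0.4900, 0.4200).
I(X;Y) = H(X) + H(Y) − H(X,Y).
H(X) = 0.6803, H(Y) = 0.9306, H(X,Y) = 1.4873.
I(X;Y) = 0.6803 + 0.9306 − 1.4873 = 0.124 nats.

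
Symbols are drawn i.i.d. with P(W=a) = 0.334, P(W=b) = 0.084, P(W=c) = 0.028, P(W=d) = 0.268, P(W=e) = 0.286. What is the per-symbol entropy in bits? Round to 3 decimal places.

H(W) = −Σ p·log₂ p.
  −(0.334)·log₂(0.334) = 0.5284
  −(0.084)·log₂(0.084) = 0.3002
  −(0.028)·log₂(0.028) = 0.1444
  −(0.268)·log₂(0.268) = 0.5091
  −(0.286)·log₂(0.286) = 0.5165
Sum: 0.5284 + 0.3002 + 0.1444 + 0.5091 + 0.5165 = 1.999 bits.

1.999 bits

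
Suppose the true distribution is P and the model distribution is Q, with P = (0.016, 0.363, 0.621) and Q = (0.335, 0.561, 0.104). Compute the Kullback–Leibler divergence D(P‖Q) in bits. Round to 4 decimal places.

1.3028 bits

D(P‖Q) = Σ p·log₂(p/q).
  0.016·log₂(0.016/0.335) = -0.07021
  0.363·log₂(0.363/0.561) = -0.22798
  0.621·log₂(0.621/0.104) = 1.60094
D(P‖Q) = 1.3028 bits.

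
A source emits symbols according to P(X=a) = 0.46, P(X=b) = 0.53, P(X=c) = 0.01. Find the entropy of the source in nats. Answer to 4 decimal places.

0.7397 nats

H(X) = −Σ p·ln p.
  −(0.46)·ln(0.46) = 0.35720
  −(0.53)·ln(0.53) = 0.33649
  −(0.01)·ln(0.01) = 0.04605
Sum: 0.35720 + 0.33649 + 0.04605 = 0.7397 nats.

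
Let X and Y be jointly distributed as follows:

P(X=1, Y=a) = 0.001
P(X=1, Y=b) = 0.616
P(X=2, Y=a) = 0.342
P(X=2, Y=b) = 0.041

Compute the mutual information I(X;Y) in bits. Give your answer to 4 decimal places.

0.7289 bits

Marginals: p(X) = (0.6170, 0.3830), p(Y) = (0.3430, 0.6570).
I(X;Y) = H(X) + H(Y) − H(X,Y).
H(X) = 0.9601, H(Y) = 0.9277, H(X,Y) = 1.1589.
I(X;Y) = 0.9601 + 0.9277 − 1.1589 = 0.7289 bits.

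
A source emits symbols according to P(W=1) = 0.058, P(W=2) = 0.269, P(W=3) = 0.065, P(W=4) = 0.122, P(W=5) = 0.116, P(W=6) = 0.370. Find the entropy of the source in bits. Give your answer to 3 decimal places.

H(W) = −Σ p·log₂ p.
  −(0.058)·log₂(0.058) = 0.2383
  −(0.269)·log₂(0.269) = 0.5096
  −(0.065)·log₂(0.065) = 0.2563
  −(0.122)·log₂(0.122) = 0.3703
  −(0.116)·log₂(0.116) = 0.3605
  −(0.370)·log₂(0.370) = 0.5307
Sum: 0.2383 + 0.5096 + 0.2563 + 0.3703 + 0.3605 + 0.5307 = 2.266 bits.

2.266 bits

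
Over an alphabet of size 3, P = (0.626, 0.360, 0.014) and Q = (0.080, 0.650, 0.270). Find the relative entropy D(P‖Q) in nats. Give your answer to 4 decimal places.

D(P‖Q) = Σ p·ln(p/q).
  0.626·ln(0.626/0.080) = 1.28788
  0.360·ln(0.360/0.650) = -0.21271
  0.014·ln(0.014/0.270) = -0.04143
D(P‖Q) = 1.0337 nats.

1.0337 nats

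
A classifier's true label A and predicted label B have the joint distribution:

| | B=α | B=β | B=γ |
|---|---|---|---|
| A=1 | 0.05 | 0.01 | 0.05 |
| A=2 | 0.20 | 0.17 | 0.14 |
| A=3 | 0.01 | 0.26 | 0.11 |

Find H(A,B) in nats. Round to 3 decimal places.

1.883 nats

H(A,B) = −Σ p(x,y)·ln p(x,y) over all 9 cells.
  cell (1,α): −0.05·ln0.05 = 0.1498
  cell (1,β): −0.01·ln0.01 = 0.0461
  cell (1,γ): −0.05·ln0.05 = 0.1498
  cell (2,α): −0.20·ln0.20 = 0.3219
  cell (2,β): −0.17·ln0.17 = 0.3012
  cell (2,γ): −0.14·ln0.14 = 0.2753
  cell (3,α): −0.01·ln0.01 = 0.0461
  cell (3,β): −0.26·ln0.26 = 0.3502
  cell (3,γ): −0.11·ln0.11 = 0.2428
Sum = 1.883 nats.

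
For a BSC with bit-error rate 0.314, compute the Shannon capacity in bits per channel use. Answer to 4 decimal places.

Binary symmetric channel: C = 1 − h₂(ε) where h₂ is the binary entropy function.
h₂(0.314) = −0.314·log₂0.314 − 0.686·log₂0.686 = 0.8977.
C = 1 − 0.8977 = 0.1023 bits per channel use.

0.1023 bits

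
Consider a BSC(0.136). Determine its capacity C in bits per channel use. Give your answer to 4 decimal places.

Binary symmetric channel: C = 1 − h₂(ε) where h₂ is the binary entropy function.
h₂(0.136) = −0.136·log₂0.136 − 0.864·log₂0.864 = 0.5737.
C = 1 − 0.5737 = 0.4263 bits per channel use.

0.4263 bits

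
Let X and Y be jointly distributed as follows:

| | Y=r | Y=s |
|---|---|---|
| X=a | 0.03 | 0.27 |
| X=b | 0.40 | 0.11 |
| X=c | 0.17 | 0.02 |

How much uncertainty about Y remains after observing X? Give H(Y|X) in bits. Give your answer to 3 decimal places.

0.617 bits

Chain rule: H(Y|X) = H(X,Y) − H(X).
Marginals: p(X) = (0.3000, 0.5100, 0.1900), p(Y) = (0.6000, 0.4000).
H(X,Y) = 2.0883 bits; H(X) = 1.4717 bits.
H(Y|X) = 2.0883 − 1.4717 = 0.617 bits.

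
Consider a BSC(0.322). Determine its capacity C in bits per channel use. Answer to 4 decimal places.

0.0935 bits

Binary symmetric channel: C = 1 − h₂(ε) where h₂ is the binary entropy function.
h₂(0.322) = −0.322·log₂0.322 − 0.678·log₂0.678 = 0.9065.
C = 1 − 0.9065 = 0.0935 bits per channel use.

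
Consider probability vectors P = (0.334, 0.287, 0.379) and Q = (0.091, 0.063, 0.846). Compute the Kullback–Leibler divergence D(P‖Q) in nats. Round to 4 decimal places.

D(P‖Q) = Σ p·ln(p/q).
  0.334·ln(0.334/0.091) = 0.43429
  0.287·ln(0.287/0.063) = 0.43519
  0.379·ln(0.379/0.846) = -0.30433
D(P‖Q) = 0.5652 nats.

0.5652 nats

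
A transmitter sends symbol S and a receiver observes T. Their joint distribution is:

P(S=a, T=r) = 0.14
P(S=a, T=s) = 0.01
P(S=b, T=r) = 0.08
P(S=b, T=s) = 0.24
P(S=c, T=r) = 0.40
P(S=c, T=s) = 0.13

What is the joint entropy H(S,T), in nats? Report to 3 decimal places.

1.498 nats

H(S,T) = −Σ p(x,y)·ln p(x,y) over all 6 cells.
  cell (a,r): −0.14·ln0.14 = 0.2753
  cell (a,s): −0.01·ln0.01 = 0.0461
  cell (b,r): −0.08·ln0.08 = 0.2021
  cell (b,s): −0.24·ln0.24 = 0.3425
  cell (c,r): −0.40·ln0.40 = 0.3665
  cell (c,s): −0.13·ln0.13 = 0.2652
Sum = 1.498 nats.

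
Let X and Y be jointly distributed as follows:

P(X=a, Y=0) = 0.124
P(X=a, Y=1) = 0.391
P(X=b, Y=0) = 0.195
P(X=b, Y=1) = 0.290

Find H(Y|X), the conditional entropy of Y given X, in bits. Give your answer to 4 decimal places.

0.8816 bits

Marginals: p(X) = (0.5150, 0.4850), p(Y) = (0.3190, 0.6810).
H(Y|X) = Σ p(X) · H(Y|X=·).
  X=a: p=0.5150, H(Y|X=a) = 0.7963
  X=b: p=0.4850, H(Y|X=b) = 0.9721
Weighted sum = 0.8816 bits.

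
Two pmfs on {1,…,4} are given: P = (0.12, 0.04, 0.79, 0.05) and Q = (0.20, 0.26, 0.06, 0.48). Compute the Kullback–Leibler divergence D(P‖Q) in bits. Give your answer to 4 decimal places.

2.5783 bits

D(P‖Q) = Σ p·log₂(p/q).
  0.12·log₂(0.12/0.20) = -0.08844
  0.04·log₂(0.04/0.26) = -0.10802
  0.79·log₂(0.79/0.06) = 2.93787
  0.05·log₂(0.05/0.48) = -0.16315
D(P‖Q) = 2.5783 bits.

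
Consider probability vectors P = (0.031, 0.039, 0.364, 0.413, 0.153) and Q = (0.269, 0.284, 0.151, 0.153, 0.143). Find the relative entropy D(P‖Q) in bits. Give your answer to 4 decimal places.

D(P‖Q) = Σ p·log₂(p/q).
  0.031·log₂(0.031/0.269) = -0.09664
  0.039·log₂(0.039/0.284) = -0.11171
  0.364·log₂(0.364/0.151) = 0.46206
  0.413·log₂(0.413/0.153) = 0.59167
  0.153·log₂(0.153/0.143) = 0.01492
D(P‖Q) = 0.8603 bits.

0.8603 bits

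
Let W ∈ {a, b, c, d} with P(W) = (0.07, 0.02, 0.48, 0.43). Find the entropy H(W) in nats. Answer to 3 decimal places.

0.980 nats

H(W) = −Σ p·ln p.
  −(0.07)·ln(0.07) = 0.1861
  −(0.02)·ln(0.02) = 0.0782
  −(0.48)·ln(0.48) = 0.3523
  −(0.43)·ln(0.43) = 0.3629
Sum: 0.1861 + 0.0782 + 0.3523 + 0.3629 = 0.980 nats.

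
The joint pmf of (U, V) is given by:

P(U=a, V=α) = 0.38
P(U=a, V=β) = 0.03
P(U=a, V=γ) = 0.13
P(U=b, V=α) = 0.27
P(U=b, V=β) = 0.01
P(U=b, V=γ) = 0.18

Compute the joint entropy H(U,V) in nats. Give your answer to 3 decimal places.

H(U,V) = −Σ p(x,y)·ln p(x,y) over all 6 cells.
  cell (a,α): −0.38·ln0.38 = 0.3677
  cell (a,β): −0.03·ln0.03 = 0.1052
  cell (a,γ): −0.13·ln0.13 = 0.2652
  cell (b,α): −0.27·ln0.27 = 0.3535
  cell (b,β): −0.01·ln0.01 = 0.0461
  cell (b,γ): −0.18·ln0.18 = 0.3087
Sum = 1.446 nats.

1.446 nats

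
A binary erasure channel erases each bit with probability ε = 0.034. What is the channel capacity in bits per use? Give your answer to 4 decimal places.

0.9660 bits

Binary erasure channel: capacity C = 1 − ε.
C = 1 − 0.034 = 0.9660 bits per channel use.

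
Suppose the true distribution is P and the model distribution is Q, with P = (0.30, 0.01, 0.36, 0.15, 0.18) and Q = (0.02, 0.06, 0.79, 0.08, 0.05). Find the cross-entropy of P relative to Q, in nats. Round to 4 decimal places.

H(P,Q) = −Σ p·ln q.
  −0.30·ln(0.02) = 1.17361
  −0.01·ln(0.06) = 0.02813
  −0.36·ln(0.79) = 0.08486
  −0.15·ln(0.08) = 0.37886
  −0.18·ln(0.05) = 0.53923
H(P,Q) = 2.2047 nats.

2.2047 nats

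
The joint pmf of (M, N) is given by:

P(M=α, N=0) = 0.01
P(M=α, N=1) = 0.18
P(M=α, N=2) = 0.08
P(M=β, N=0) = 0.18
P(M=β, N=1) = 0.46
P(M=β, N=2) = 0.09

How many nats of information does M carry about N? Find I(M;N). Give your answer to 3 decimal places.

0.046 nats

Marginals: p(M) = (0.2700, 0.7300), p(N) = (0.1900, 0.6400, 0.1700).
I(M;N) = H(M) + H(N) − H(M,N).
H(M) = 0.5833, H(N) = 0.9024, H(M,N) = 1.4394.
I(M;N) = 0.5833 + 0.9024 − 1.4394 = 0.046 nats.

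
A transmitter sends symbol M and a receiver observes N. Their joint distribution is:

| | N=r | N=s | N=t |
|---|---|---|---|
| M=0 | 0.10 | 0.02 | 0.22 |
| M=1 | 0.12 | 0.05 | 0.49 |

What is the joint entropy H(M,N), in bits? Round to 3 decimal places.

2.013 bits

H(M,N) = −Σ p(x,y)·log₂ p(x,y) over all 6 cells.
  cell (0,r): −0.10·log₂0.10 = 0.3322
  cell (0,s): −0.02·log₂0.02 = 0.1129
  cell (0,t): −0.22·log₂0.22 = 0.4806
  cell (1,r): −0.12·log₂0.12 = 0.3671
  cell (1,s): −0.05·log₂0.05 = 0.2161
  cell (1,t): −0.49·log₂0.49 = 0.5043
Sum = 2.013 bits.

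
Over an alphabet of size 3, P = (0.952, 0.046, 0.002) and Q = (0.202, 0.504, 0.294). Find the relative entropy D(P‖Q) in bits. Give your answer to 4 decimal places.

1.9560 bits

D(P‖Q) = Σ p·log₂(p/q).
  0.952·log₂(0.952/0.202) = 2.12925
  0.046·log₂(0.046/0.504) = -0.15887
  0.002·log₂(0.002/0.294) = -0.01440
D(P‖Q) = 1.9560 bits.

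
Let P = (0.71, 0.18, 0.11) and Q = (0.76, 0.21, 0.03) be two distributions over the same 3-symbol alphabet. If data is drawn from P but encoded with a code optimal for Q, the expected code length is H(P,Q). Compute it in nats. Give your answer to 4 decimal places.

H(P,Q) = −Σ p·ln q.
  −0.71·ln(0.76) = 0.19485
  −0.18·ln(0.21) = 0.28092
  −0.11·ln(0.03) = 0.38572
H(P,Q) = 0.8615 nats.

0.8615 nats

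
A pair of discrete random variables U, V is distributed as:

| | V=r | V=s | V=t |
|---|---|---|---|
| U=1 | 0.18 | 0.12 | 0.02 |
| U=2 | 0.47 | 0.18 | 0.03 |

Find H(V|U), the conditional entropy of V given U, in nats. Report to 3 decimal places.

Marginals: p(U) = (0.3200, 0.6800), p(V) = (0.6500, 0.3000, 0.0500).
H(V|U) = Σ p(U) · H(V|U=·).
  U=1: p=0.3200, H(V|U=1) = 0.8647
  U=2: p=0.6800, H(V|U=2) = 0.7448
Weighted sum = 0.783 nats.

0.783 nats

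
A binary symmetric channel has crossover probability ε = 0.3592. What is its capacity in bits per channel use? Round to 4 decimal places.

Binary symmetric channel: C = 1 − h₂(ε) where h₂ is the binary entropy function.
h₂(0.3592) = −0.3592·log₂0.3592 − 0.6408·log₂0.6408 = 0.9420.
C = 1 − 0.9420 = 0.0580 bits per channel use.

0.0580 bits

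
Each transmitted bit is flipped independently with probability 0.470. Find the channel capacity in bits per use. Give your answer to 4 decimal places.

Binary symmetric channel: C = 1 − h₂(ε) where h₂ is the binary entropy function.
h₂(0.470) = −0.470·log₂0.470 − 0.530·log₂0.530 = 0.9974.
C = 1 − 0.9974 = 0.0026 bits per channel use.

0.0026 bits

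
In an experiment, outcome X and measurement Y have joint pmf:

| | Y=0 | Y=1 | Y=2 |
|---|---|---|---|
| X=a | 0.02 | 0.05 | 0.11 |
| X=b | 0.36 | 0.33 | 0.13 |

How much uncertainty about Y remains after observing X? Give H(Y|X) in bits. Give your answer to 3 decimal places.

Marginals: p(X) = (0.1800, 0.8200), p(Y) = (0.3800, 0.3800, 0.2400).
H(Y|X) = Σ p(X) · H(Y|X=·).
  X=a: p=0.1800, H(Y|X=a) = 1.2997
  X=b: p=0.8200, H(Y|X=b) = 1.4711
Weighted sum = 1.440 bits.

1.440 bits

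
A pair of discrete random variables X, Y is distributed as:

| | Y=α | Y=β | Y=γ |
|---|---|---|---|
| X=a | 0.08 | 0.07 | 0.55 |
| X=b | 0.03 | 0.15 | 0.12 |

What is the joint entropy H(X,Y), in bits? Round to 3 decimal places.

H(X,Y) = −Σ p(x,y)·log₂ p(x,y) over all 6 cells.
  cell (a,α): −0.08·log₂0.08 = 0.2915
  cell (a,β): −0.07·log₂0.07 = 0.2686
  cell (a,γ): −0.55·log₂0.55 = 0.4744
  cell (b,α): −0.03·log₂0.03 = 0.1518
  cell (b,β): −0.15·log₂0.15 = 0.4105
  cell (b,γ): −0.12·log₂0.12 = 0.3671
Sum = 1.964 bits.

1.964 bits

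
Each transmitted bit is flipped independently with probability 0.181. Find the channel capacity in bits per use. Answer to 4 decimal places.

Binary symmetric channel: C = 1 − h₂(ε) where h₂ is the binary entropy function.
h₂(0.181) = −0.181·log₂0.181 − 0.819·log₂0.819 = 0.6823.
C = 1 − 0.6823 = 0.3177 bits per channel use.

0.3177 bits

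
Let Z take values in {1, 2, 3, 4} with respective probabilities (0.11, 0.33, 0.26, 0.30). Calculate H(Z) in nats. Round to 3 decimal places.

H(Z) = −Σ p·ln p.
  −(0.11)·ln(0.11) = 0.2428
  −(0.33)·ln(0.33) = 0.3659
  −(0.26)·ln(0.26) = 0.3502
  −(0.30)·ln(0.30) = 0.3612
Sum: 0.2428 + 0.3659 + 0.3502 + 0.3612 = 1.320 nats.

1.320 nats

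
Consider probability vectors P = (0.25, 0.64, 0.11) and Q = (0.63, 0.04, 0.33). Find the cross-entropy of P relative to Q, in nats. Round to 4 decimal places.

H(P,Q) = −Σ p·ln q.
  −0.25·ln(0.63) = 0.11551
  −0.64·ln(0.04) = 2.06008
  −0.11·ln(0.33) = 0.12195
H(P,Q) = 2.2975 nats.

2.2975 nats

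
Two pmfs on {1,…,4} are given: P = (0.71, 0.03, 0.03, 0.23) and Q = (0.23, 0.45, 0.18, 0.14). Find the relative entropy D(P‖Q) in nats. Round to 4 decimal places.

0.7795 nats

D(P‖Q) = Σ p·ln(p/q).
  0.71·ln(0.71/0.23) = 0.80030
  0.03·ln(0.03/0.45) = -0.08124
  0.03·ln(0.03/0.18) = -0.05375
  0.23·ln(0.23/0.14) = 0.11418
D(P‖Q) = 0.7795 nats.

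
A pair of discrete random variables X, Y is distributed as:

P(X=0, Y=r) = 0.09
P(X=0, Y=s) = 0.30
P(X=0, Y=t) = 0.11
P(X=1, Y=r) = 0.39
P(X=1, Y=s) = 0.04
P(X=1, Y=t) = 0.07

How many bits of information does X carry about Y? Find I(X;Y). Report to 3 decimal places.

0.315 bits

Marginals: p(X) = (0.5000, 0.5000), p(Y) = (0.4800, 0.3400, 0.1800).
I(X;Y) = H(X) + H(Y) − H(X,Y).
H(X) = 1.0000, H(Y) = 1.4828, H(X,Y) = 2.1681.
I(X;Y) = 1.0000 + 1.4828 − 2.1681 = 0.315 bits.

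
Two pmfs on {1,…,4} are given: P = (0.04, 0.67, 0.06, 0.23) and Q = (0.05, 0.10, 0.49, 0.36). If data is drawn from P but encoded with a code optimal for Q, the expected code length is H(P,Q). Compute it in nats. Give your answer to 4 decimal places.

H(P,Q) = −Σ p·ln q.
  −0.04·ln(0.05) = 0.11983
  −0.67·ln(0.10) = 1.54273
  −0.06·ln(0.49) = 0.04280
  −0.23·ln(0.36) = 0.23498
H(P,Q) = 1.9403 nats.

1.9403 nats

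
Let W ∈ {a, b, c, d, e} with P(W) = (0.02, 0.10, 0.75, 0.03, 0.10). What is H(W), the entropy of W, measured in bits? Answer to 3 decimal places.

H(W) = −Σ p·log₂ p.
  −(0.02)·log₂(0.02) = 0.1129
  −(0.10)·log₂(0.10) = 0.3322
  −(0.75)·log₂(0.75) = 0.3113
  −(0.03)·log₂(0.03) = 0.1518
  −(0.10)·log₂(0.10) = 0.3322
Sum: 0.1129 + 0.3322 + 0.3113 + 0.1518 + 0.3322 = 1.240 bits.

1.240 bits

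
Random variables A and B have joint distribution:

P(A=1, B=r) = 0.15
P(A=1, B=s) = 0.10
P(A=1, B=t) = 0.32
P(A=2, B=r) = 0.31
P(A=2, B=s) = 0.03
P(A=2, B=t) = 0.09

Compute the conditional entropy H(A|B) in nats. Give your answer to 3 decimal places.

0.576 nats

Marginals: p(A) = (0.5700, 0.4300), p(B) = (0.4600, 0.1300, 0.4100).
H(A|B) = Σ p(B) · H(A|B=·).
  B=r: p=0.4600, H(A|B=r) = 0.6314
  B=s: p=0.1300, H(A|B=s) = 0.5402
  B=t: p=0.4100, H(A|B=t) = 0.5263
Weighted sum = 0.576 nats.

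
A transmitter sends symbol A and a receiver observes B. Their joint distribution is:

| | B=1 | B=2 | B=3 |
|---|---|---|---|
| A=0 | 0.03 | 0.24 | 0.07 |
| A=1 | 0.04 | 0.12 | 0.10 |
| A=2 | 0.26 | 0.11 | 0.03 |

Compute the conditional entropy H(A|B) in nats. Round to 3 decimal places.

Marginals: p(A) = (0.3400, 0.2600, 0.4000), p(B) = (0.3300, 0.4700, 0.2000).
H(A|B) = Σ p(B) · H(A|B=·).
  B=1: p=0.3300, H(A|B=1) = 0.6616
  B=2: p=0.4700, H(A|B=2) = 1.0317
  B=3: p=0.2000, H(A|B=3) = 0.9986
Weighted sum = 0.903 nats.

0.903 nats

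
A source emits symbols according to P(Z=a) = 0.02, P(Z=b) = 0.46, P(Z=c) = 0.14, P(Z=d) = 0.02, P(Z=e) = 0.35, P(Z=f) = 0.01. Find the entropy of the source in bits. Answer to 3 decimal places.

1.735 bits

H(Z) = −Σ p·log₂ p.
  −(0.02)·log₂(0.02) = 0.1129
  −(0.46)·log₂(0.46) = 0.5153
  −(0.14)·log₂(0.14) = 0.3971
  −(0.02)·log₂(0.02) = 0.1129
  −(0.35)·log₂(0.35) = 0.5301
  −(0.01)·log₂(0.01) = 0.0664
Sum: 0.1129 + 0.5153 + 0.3971 + 0.1129 + 0.5301 + 0.0664 = 1.735 bits.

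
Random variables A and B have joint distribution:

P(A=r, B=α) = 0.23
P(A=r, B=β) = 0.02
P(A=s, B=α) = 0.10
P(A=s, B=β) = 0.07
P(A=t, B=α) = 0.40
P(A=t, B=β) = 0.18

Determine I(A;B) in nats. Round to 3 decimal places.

0.039 nats

Marginals: p(A) = (0.2500, 0.1700, 0.5800), p(B) = (0.7300, 0.2700).
I(A;B) = H(A) + H(B) − H(A,B).
H(A) = 0.9637, H(B) = 0.5833, H(A,B) = 1.5079.
I(A;B) = 0.9637 + 0.5833 − 1.5079 = 0.039 nats.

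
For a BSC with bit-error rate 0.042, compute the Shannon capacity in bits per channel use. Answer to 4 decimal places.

0.7486 bits

Binary symmetric channel: C = 1 − h₂(ε) where h₂ is the binary entropy function.
h₂(0.042) = −0.042·log₂0.042 − 0.958·log₂0.958 = 0.2514.
C = 1 − 0.2514 = 0.7486 bits per channel use.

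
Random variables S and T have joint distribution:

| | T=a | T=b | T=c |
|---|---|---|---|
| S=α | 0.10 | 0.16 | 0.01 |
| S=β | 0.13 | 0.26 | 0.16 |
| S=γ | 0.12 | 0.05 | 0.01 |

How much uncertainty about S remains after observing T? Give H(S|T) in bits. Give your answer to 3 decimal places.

Chain rule: H(S|T) = H(S,T) − H(T).
Marginals: p(S) = (0.2700, 0.5500, 0.1800), p(T) = (0.3500, 0.4700, 0.1800).
H(S,T) = 2.7822 bits; H(T) = 1.4874 bits.
H(S|T) = 2.7822 − 1.4874 = 1.295 bits.

1.295 bits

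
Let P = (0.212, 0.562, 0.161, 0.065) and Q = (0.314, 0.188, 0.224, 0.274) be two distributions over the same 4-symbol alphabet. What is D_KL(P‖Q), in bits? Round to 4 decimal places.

D(P‖Q) = Σ p·log₂(p/q).
  0.212·log₂(0.212/0.314) = -0.12014
  0.562·log₂(0.562/0.188) = 0.88787
  0.161·log₂(0.161/0.224) = -0.07671
  0.065·log₂(0.065/0.274) = -0.13492
D(P‖Q) = 0.5561 bits.

0.5561 bits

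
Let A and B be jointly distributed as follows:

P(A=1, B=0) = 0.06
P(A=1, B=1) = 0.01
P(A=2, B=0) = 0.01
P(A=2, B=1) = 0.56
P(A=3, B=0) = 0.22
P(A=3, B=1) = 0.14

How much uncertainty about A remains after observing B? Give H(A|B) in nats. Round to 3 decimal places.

Chain rule: H(A|B) = H(A,B) − H(B).
Marginals: p(A) = (0.0700, 0.5700, 0.3600), p(B) = (0.2900, 0.7100).
H(A,B) = 1.1940 nats; H(B) = 0.6022 nats.
H(A|B) = 1.1940 − 0.6022 = 0.592 nats.

0.592 nats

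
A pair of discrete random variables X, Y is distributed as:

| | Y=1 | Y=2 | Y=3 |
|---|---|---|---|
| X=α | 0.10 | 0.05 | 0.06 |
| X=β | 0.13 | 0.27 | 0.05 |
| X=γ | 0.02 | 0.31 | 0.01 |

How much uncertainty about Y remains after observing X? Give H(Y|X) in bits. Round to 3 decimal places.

1.083 bits

Marginals: p(X) = (0.2100, 0.4500, 0.3400), p(Y) = (0.2500, 0.6300, 0.1200).
H(Y|X) = Σ p(X) · H(Y|X=·).
  X=α: p=0.2100, H(Y|X=α) = 1.5190
  X=β: p=0.4500, H(Y|X=β) = 1.3119
  X=γ: p=0.3400, H(Y|X=γ) = 0.5116
Weighted sum = 1.083 bits.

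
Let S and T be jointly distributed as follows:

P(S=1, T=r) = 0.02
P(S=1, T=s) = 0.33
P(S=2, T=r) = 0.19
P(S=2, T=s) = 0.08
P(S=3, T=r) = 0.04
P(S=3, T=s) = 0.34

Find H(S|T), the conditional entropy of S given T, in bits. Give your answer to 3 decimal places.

1.291 bits

Chain rule: H(S|T) = H(S,T) − H(T).
Marginals: p(S) = (0.3500, 0.2700, 0.3800), p(T) = (0.2500, 0.7500).
H(S,T) = 2.1024 bits; H(T) = 0.8113 bits.
H(S|T) = 2.1024 − 0.8113 = 1.291 bits.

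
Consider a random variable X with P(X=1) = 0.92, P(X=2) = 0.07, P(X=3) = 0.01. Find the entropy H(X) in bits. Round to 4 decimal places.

H(X) = −Σ p·log₂ p.
  −(0.92)·log₂(0.92) = 0.11067
  −(0.07)·log₂(0.07) = 0.26856
  −(0.01)·log₂(0.01) = 0.06644
Sum: 0.11067 + 0.26856 + 0.06644 = 0.4457 bits.

0.4457 bits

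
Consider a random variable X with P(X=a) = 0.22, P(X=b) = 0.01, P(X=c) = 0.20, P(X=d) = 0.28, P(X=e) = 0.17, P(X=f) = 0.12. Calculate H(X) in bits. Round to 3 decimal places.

2.327 bits

H(X) = −Σ p·log₂ p.
  −(0.22)·log₂(0.22) = 0.4806
  −(0.01)·log₂(0.01) = 0.0664
  −(0.20)·log₂(0.20) = 0.4644
  −(0.28)·log₂(0.28) = 0.5142
  −(0.17)·log₂(0.17) = 0.4346
  −(0.12)·log₂(0.12) = 0.3671
Sum: 0.4806 + 0.0664 + 0.4644 + 0.5142 + 0.4346 + 0.3671 = 2.327 bits.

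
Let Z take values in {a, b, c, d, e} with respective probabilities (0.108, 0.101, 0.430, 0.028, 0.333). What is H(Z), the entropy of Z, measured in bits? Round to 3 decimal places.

1.877 bits

H(Z) = −Σ p·log₂ p.
  −(0.108)·log₂(0.108) = 0.3468
  −(0.101)·log₂(0.101) = 0.3341
  −(0.430)·log₂(0.430) = 0.5236
  −(0.028)·log₂(0.028) = 0.1444
  −(0.333)·log₂(0.333) = 0.5283
Sum: 0.3468 + 0.3341 + 0.5236 + 0.1444 + 0.5283 = 1.877 bits.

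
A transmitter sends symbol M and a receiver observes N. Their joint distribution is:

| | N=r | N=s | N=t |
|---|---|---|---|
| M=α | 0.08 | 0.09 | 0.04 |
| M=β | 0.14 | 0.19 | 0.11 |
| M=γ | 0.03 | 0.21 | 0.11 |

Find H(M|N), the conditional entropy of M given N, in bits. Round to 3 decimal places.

1.458 bits

Marginals: p(M) = (0.2100, 0.4400, 0.3500), p(N) = (0.2500, 0.4900, 0.2600).
H(M|N) = Σ p(N) · H(M|N=·).
  N=r: p=0.2500, H(M|N=r) = 1.3615
  N=s: p=0.4900, H(M|N=s) = 1.5029
  N=t: p=0.2600, H(M|N=t) = 1.4655
Weighted sum = 1.458 bits.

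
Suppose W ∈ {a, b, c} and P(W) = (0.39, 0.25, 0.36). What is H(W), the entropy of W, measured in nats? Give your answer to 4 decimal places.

1.0816 nats

H(W) = −Σ p·ln p.
  −(0.39)·ln(0.39) = 0.36723
  −(0.25)·ln(0.25) = 0.34657
  −(0.36)·ln(0.36) = 0.36779
Sum: 0.36723 + 0.34657 + 0.36779 = 1.0816 nats.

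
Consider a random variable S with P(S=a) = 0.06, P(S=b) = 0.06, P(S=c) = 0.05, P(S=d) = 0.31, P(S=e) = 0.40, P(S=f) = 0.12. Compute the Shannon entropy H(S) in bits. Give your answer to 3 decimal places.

H(S) = −Σ p·log₂ p.
  −(0.06)·log₂(0.06) = 0.2435
  −(0.06)·log₂(0.06) = 0.2435
  −(0.05)·log₂(0.05) = 0.2161
  −(0.31)·log₂(0.31) = 0.5238
  −(0.40)·log₂(0.40) = 0.5288
  −(0.12)·log₂(0.12) = 0.3671
Sum: 0.2435 + 0.2435 + 0.2161 + 0.5238 + 0.5288 + 0.3671 = 2.123 bits.

2.123 bits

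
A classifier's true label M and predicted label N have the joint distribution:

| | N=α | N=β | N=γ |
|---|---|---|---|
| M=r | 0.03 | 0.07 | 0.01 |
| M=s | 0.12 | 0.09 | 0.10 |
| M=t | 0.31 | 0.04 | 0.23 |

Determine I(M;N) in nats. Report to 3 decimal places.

Marginals: p(M) = (0.1100, 0.3100, 0.5800), p(N) = (0.4600, 0.2000, 0.3400).
I(M;N) = H(M) + H(N) − H(M,N).
H(M) = 0.9218, H(N) = 1.0459, H(M,N) = 1.8686.
I(M;N) = 0.9218 + 1.0459 − 1.8686 = 0.099 nats.

0.099 nats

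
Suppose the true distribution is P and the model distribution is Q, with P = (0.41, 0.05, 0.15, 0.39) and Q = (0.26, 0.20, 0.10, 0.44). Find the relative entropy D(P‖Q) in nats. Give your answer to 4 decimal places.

0.1312 nats

D(P‖Q) = Σ p·ln(p/q).
  0.41·ln(0.41/0.26) = 0.18674
  0.05·ln(0.05/0.20) = -0.06931
  0.15·ln(0.15/0.10) = 0.06082
  0.39·ln(0.39/0.44) = -0.04704
D(P‖Q) = 0.1312 nats.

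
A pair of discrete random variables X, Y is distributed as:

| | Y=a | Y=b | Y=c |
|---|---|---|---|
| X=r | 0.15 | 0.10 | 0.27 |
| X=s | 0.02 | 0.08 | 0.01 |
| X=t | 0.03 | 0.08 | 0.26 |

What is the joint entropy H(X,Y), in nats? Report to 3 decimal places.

1.852 nats

H(X,Y) = −Σ p(x,y)·ln p(x,y) over all 9 cells.
  cell (r,a): −0.15·ln0.15 = 0.2846
  cell (r,b): −0.10·ln0.10 = 0.2303
  cell (r,c): −0.27·ln0.27 = 0.3535
  cell (s,a): −0.02·ln0.02 = 0.0782
  cell (s,b): −0.08·ln0.08 = 0.2021
  cell (s,c): −0.01·ln0.01 = 0.0461
  cell (t,a): −0.03·ln0.03 = 0.1052
  cell (t,b): −0.08·ln0.08 = 0.2021
  cell (t,c): −0.26·ln0.26 = 0.3502
Sum = 1.852 nats.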